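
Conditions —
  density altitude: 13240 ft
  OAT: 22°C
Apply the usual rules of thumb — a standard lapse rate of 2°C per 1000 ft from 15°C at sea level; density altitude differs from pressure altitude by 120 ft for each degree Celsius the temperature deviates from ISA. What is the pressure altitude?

DA = PA + 120 × (OAT − (15 − 2·PA/1000)) = PA + 120·OAT − 1800 + 0.24·PA = 1.24·PA + 120·OAT − 1800.
So 1.24·PA = 13240 − 120 × 22 + 1800 = 12400.
PA = 12400 / 1.24 = 10000 ft.

10000 ft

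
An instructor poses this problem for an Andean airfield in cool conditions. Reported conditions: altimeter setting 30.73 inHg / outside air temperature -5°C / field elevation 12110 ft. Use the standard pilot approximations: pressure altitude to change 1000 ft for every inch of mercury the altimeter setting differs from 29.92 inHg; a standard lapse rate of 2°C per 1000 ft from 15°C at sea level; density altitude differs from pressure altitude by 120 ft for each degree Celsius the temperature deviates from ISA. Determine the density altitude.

11612 ft

Pressure altitude = 12110 + (29.92 − 30.73) × 1000 = 12110 + (-810) = 11300 ft.
ISA temperature at 11300 ft = 15 − 2 × (11300/1000) = -7.6°C.
ISA deviation = -5 − (-7.6) = +2.6°C.
Density altitude = 11300 + 120 × (2.6) = 11612 ft.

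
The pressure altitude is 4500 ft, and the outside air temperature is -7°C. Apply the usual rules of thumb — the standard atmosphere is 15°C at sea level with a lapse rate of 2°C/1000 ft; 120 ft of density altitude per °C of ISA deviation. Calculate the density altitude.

2940 ft

ISA temperature at 4500 ft = 15 − 2 × (4500/1000) = 6°C.
ISA deviation = -7 − 6 = -13°C.
Density altitude = 4500 + 120 × (-13) = 4500 + (-1560) = 2940 ft.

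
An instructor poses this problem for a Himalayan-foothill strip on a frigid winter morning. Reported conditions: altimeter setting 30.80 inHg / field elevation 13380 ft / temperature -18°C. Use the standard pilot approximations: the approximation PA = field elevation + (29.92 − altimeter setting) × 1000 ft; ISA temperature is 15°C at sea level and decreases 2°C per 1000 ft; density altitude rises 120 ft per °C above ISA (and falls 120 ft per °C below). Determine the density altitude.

11540 ft

Pressure altitude = 13380 + (29.92 − 30.80) × 1000 = 13380 + (-880) = 12500 ft.
ISA temperature at 12500 ft = 15 − 2 × (12500/1000) = -10°C.
ISA deviation = -18 − (-10) = -8°C.
Density altitude = 12500 + 120 × (-8) = 11540 ft.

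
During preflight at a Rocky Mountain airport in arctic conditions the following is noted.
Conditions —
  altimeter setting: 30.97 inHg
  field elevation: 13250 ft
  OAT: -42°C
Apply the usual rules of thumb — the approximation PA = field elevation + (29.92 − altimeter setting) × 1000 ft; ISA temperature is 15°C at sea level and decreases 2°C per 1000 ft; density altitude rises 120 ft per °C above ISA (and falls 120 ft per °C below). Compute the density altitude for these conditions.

8288 ft

Pressure altitude = 13250 + (29.92 − 30.97) × 1000 = 13250 + (-1050) = 12200 ft.
ISA temperature at 12200 ft = 15 − 2 × (12200/1000) = -9.4°C.
ISA deviation = -42 − (-9.4) = -32.6°C.
Density altitude = 12200 + 120 × (-32.6) = 8288 ft.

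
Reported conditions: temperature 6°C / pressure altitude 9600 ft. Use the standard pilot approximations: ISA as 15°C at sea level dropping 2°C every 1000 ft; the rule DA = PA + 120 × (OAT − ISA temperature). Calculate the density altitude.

10824 ft

ISA temperature at 9600 ft = 15 − 2 × (9600/1000) = -4.2°C.
ISA deviation = 6 − (-4.2) = +10.2°C.
Density altitude = 9600 + 120 × (10.2) = 9600 + (+1224) = 10824 ft.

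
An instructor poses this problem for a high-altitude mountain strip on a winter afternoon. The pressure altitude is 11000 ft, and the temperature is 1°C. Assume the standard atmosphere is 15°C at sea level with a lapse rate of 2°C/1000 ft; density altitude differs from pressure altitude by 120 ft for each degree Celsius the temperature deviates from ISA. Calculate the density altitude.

11960 ft

ISA temperature at 11000 ft = 15 − 2 × (11000/1000) = -7°C.
ISA deviation = 1 − (-7) = +8°C.
Density altitude = 11000 + 120 × (8) = 11000 + (+960) = 11960 ft.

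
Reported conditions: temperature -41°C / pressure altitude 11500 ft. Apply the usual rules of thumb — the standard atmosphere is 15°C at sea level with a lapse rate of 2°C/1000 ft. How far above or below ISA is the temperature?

ISA-33°C

ISA temperature at 11500 ft = 15 − 2 × (11500/1000) = -8°C.
Deviation = OAT − ISA = -41 − (-8) = -33°C.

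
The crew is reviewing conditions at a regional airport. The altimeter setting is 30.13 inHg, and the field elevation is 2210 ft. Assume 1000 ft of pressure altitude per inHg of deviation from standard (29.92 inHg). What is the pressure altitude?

2000 ft

Pressure correction = (29.92 − 30.13) × 1000 = -210 ft.
Pressure altitude = 2210 + (-210) = 2000 ft.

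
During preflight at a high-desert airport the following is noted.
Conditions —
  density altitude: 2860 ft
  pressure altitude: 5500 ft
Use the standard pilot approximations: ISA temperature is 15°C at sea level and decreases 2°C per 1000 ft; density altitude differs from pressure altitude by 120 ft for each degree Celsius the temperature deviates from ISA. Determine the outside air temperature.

Density altitude − pressure altitude = 2860 − 5500 = -2640 ft.
At 120 ft/°C that is an ISA deviation of -2640/120 = -22°C.
ISA temperature at 5500 ft = 15 − 2 × (5500/1000) = 4°C.
OAT = ISA + deviation = 4 + (-22) = -18°C.

-18°C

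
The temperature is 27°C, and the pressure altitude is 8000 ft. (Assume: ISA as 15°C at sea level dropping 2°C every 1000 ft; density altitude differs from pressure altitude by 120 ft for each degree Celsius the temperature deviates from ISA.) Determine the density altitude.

11360 ft

ISA temperature at 8000 ft = 15 − 2 × (8000/1000) = -1°C.
ISA deviation = 27 − (-1) = +28°C.
Density altitude = 8000 + 120 × (28) = 8000 + (+3360) = 11360 ft.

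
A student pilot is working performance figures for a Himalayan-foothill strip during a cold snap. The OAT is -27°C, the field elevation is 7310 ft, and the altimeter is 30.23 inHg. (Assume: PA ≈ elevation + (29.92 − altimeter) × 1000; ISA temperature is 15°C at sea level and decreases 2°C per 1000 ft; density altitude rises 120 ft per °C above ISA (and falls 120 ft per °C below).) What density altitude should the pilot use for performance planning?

Pressure altitude = 7310 + (29.92 − 30.23) × 1000 = 7310 + (-310) = 7000 ft.
ISA temperature at 7000 ft = 15 − 2 × (7000/1000) = 1°C.
ISA deviation = -27 − 1 = -28°C.
Density altitude = 7000 + 120 × (-28) = 3640 ft.

3640 ft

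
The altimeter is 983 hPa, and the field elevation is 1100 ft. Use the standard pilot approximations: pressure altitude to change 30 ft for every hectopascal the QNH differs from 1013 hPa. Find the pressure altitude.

Pressure correction = (1013 − 983) × 30 = +900 ft.
Pressure altitude = 1100 + (+900) = 2000 ft.

2000 ft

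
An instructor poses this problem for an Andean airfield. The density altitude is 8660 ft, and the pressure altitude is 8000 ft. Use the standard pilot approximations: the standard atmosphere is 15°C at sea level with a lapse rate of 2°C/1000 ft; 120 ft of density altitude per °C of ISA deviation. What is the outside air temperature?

4.5°C

Density altitude − pressure altitude = 8660 − 8000 = +660 ft.
At 120 ft/°C that is an ISA deviation of 660/120 = +5.5°C.
ISA temperature at 8000 ft = 15 − 2 × (8000/1000) = -1°C.
OAT = ISA + deviation = -1 + (+5.5) = 4.5°C.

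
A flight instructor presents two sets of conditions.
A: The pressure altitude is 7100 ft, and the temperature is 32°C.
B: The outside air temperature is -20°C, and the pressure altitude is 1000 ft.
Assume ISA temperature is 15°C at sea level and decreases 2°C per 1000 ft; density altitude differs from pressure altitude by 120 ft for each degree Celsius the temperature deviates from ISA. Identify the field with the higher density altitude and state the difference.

A by 13804 ft

A: ISA temp = 0.8°C, deviation +31.2°C, DA = 7100 + 120 × 31.2 = 10844 ft.
B: ISA temp = 13°C, deviation -33°C, DA = 1000 + 120 × (-33) = -2960 ft.
A is higher by 10844 − (-2960) = 13804 ft.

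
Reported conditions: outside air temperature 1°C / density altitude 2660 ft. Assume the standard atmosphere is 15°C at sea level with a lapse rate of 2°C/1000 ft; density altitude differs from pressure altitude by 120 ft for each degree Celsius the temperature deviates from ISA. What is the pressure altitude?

DA = PA + 120 × (OAT − (15 − 2·PA/1000)) = PA + 120·OAT − 1800 + 0.24·PA = 1.24·PA + 120·OAT − 1800.
So 1.24·PA = 2660 − 120 × 1 + 1800 = 4340.
PA = 4340 / 1.24 = 3500 ft.

3500 ft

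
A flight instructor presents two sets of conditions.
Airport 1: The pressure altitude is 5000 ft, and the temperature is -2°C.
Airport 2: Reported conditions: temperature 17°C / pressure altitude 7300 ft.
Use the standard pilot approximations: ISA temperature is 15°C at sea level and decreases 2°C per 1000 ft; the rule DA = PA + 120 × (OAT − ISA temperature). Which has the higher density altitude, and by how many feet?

Airport 2 by 5132 ft

Airport 1: ISA temp = 5°C, deviation -7°C, DA = 5000 + 120 × (-7) = 4160 ft.
Airport 2: ISA temp = 0.4°C, deviation +16.6°C, DA = 7300 + 120 × 16.6 = 9292 ft.
Airport 2 is higher by 9292 − 4160 = 5132 ft.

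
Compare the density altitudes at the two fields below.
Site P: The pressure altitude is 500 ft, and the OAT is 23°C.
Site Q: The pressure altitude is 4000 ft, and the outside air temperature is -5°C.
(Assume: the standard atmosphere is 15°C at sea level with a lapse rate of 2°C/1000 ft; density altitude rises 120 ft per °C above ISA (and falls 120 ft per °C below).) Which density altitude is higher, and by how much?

Site Q by 980 ft

Site P: ISA temp = 14°C, deviation +9°C, DA = 500 + 120 × 9 = 1580 ft.
Site Q: ISA temp = 7°C, deviation -12°C, DA = 4000 + 120 × (-12) = 2560 ft.
Site Q is higher by 2560 − 1580 = 980 ft.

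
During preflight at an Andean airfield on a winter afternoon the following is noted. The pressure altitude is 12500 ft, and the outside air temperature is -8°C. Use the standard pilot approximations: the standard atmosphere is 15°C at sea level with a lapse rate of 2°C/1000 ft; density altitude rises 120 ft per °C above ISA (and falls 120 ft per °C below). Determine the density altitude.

12740 ft

ISA temperature at 12500 ft = 15 − 2 × (12500/1000) = -10°C.
ISA deviation = -8 − (-10) = +2°C.
Density altitude = 12500 + 120 × (2) = 12500 + (+240) = 12740 ft.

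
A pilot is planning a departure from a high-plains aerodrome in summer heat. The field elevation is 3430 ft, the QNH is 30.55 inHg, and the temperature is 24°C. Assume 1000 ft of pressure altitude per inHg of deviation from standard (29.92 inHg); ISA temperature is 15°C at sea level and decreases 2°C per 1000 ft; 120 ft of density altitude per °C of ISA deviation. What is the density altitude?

Pressure altitude = 3430 + (29.92 − 30.55) × 1000 = 3430 + (-630) = 2800 ft.
ISA temperature at 2800 ft = 15 − 2 × (2800/1000) = 9.4°C.
ISA deviation = 24 − 9.4 = +14.6°C.
Density altitude = 2800 + 120 × (14.6) = 4552 ft.

4552 ft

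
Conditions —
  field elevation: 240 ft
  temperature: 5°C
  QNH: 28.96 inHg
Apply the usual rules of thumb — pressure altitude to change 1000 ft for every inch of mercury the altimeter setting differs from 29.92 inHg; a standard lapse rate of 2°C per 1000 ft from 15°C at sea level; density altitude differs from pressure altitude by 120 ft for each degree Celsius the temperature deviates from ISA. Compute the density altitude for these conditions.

Pressure altitude = 240 + (29.92 − 28.96) × 1000 = 240 + (+960) = 1200 ft.
ISA temperature at 1200 ft = 15 − 2 × (1200/1000) = 12.6°C.
ISA deviation = 5 − 12.6 = -7.6°C.
Density altitude = 1200 + 120 × (-7.6) = 288 ft.

288 ft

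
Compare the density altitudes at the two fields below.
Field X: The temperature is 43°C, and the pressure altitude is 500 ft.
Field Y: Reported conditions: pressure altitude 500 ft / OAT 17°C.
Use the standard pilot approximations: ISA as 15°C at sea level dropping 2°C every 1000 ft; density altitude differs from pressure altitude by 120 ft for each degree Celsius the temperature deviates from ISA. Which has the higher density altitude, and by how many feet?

Field X by 3120 ft

Field X: ISA temp = 14°C, deviation +29°C, DA = 500 + 120 × 29 = 3980 ft.
Field Y: ISA temp = 14°C, deviation +3°C, DA = 500 + 120 × 3 = 860 ft.
Field X is higher by 3980 − 860 = 3120 ft.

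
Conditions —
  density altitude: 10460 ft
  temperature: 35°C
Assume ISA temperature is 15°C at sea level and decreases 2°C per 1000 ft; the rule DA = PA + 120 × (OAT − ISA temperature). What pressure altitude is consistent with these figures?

6500 ft

DA = PA + 120 × (OAT − (15 − 2·PA/1000)) = PA + 120·OAT − 1800 + 0.24·PA = 1.24·PA + 120·OAT − 1800.
So 1.24·PA = 10460 − 120 × 35 + 1800 = 8060.
PA = 8060 / 1.24 = 6500 ft.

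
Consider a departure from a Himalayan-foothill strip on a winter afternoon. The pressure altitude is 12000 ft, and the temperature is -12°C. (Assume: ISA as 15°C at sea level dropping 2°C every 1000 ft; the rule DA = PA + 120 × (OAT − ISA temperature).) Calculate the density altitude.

ISA temperature at 12000 ft = 15 − 2 × (12000/1000) = -9°C.
ISA deviation = -12 − (-9) = -3°C.
Density altitude = 12000 + 120 × (-3) = 12000 + (-360) = 11640 ft.

11640 ft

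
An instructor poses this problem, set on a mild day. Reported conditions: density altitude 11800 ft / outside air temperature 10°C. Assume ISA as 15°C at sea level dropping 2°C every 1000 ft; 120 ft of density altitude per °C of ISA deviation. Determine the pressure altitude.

DA = PA + 120 × (OAT − (15 − 2·PA/1000)) = PA + 120·OAT − 1800 + 0.24·PA = 1.24·PA + 120·OAT − 1800.
So 1.24·PA = 11800 − 120 × 10 + 1800 = 12400.
PA = 12400 / 1.24 = 10000 ft.

10000 ft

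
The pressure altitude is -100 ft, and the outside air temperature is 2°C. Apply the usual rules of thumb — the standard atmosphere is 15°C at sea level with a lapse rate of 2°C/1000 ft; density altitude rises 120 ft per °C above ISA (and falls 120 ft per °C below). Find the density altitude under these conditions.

-1684 ft

ISA temperature at -100 ft = 15 − 2 × (-100/1000) = 15.2°C.
ISA deviation = 2 − 15.2 = -13.2°C.
Density altitude = -100 + 120 × (-13.2) = -100 + (-1584) = -1684 ft.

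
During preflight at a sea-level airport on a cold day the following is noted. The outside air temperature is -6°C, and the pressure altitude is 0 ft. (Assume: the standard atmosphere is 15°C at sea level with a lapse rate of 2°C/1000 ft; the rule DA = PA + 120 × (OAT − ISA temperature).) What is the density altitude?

ISA temperature at 0 ft = 15 − 2 × (0/1000) = 15°C.
ISA deviation = -6 − 15 = -21°C.
Density altitude = 0 + 120 × (-21) = 0 + (-2520) = -2520 ft.

-2520 ft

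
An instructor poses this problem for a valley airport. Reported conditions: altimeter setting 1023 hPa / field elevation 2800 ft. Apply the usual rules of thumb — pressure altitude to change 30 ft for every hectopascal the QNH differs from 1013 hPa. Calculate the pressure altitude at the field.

Pressure correction = (1013 − 1023) × 30 = -300 ft.
Pressure altitude = 2800 + (-300) = 2500 ft.

2500 ft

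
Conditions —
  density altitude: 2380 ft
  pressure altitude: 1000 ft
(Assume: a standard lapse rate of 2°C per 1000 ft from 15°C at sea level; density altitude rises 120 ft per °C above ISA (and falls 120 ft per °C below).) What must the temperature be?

Density altitude − pressure altitude = 2380 − 1000 = +1380 ft.
At 120 ft/°C that is an ISA deviation of 1380/120 = +11.5°C.
ISA temperature at 1000 ft = 15 − 2 × (1000/1000) = 13°C.
OAT = ISA + deviation = 13 + (+11.5) = 24.5°C.

24.5°C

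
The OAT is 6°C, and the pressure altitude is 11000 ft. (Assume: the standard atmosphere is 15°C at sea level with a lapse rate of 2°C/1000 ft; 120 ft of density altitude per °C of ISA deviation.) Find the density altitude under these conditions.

12560 ft

ISA temperature at 11000 ft = 15 − 2 × (11000/1000) = -7°C.
ISA deviation = 6 − (-7) = +13°C.
Density altitude = 11000 + 120 × (13) = 11000 + (+1560) = 12560 ft.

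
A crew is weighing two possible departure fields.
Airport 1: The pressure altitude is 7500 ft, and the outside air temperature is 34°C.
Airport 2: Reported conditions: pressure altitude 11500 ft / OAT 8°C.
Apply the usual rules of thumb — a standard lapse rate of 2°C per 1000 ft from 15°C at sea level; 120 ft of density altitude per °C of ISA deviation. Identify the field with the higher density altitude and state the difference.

Airport 1: ISA temp = 0°C, deviation +34°C, DA = 7500 + 120 × 34 = 11580 ft.
Airport 2: ISA temp = -8°C, deviation +16°C, DA = 11500 + 120 × 16 = 13420 ft.
Airport 2 is higher by 13420 − 11580 = 1840 ft.

Airport 2 by 1840 ft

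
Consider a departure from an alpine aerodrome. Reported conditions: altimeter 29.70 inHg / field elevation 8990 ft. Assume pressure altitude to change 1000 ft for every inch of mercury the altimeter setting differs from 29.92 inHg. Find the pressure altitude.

9210 ft

Pressure correction = (29.92 − 29.70) × 1000 = +220 ft.
Pressure altitude = 8990 + (+220) = 9210 ft.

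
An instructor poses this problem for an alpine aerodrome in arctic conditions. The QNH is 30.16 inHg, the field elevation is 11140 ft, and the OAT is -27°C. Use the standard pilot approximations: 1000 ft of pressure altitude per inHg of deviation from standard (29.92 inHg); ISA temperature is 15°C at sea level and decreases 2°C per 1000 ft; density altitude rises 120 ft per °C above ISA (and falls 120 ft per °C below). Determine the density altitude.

8476 ft

Pressure altitude = 11140 + (29.92 − 30.16) × 1000 = 11140 + (-240) = 10900 ft.
ISA temperature at 10900 ft = 15 − 2 × (10900/1000) = -6.8°C.
ISA deviation = -27 − (-6.8) = -20.2°C.
Density altitude = 10900 + 120 × (-20.2) = 8476 ft.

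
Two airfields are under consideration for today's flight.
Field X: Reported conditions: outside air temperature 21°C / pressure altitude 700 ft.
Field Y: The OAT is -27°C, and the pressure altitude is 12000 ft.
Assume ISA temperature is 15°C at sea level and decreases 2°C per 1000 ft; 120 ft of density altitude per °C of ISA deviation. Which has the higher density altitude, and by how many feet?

Field X: ISA temp = 13.6°C, deviation +7.4°C, DA = 700 + 120 × 7.4 = 1588 ft.
Field Y: ISA temp = -9°C, deviation -18°C, DA = 12000 + 120 × (-18) = 9840 ft.
Field Y is higher by 9840 − 1588 = 8252 ft.

Field Y by 8252 ft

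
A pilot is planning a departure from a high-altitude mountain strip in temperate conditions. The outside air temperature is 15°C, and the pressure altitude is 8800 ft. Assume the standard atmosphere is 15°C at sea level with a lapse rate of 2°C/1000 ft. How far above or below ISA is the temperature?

ISA+17.6°C

ISA temperature at 8800 ft = 15 − 2 × (8800/1000) = -2.6°C.
Deviation = OAT − ISA = 15 − (-2.6) = +17.6°C.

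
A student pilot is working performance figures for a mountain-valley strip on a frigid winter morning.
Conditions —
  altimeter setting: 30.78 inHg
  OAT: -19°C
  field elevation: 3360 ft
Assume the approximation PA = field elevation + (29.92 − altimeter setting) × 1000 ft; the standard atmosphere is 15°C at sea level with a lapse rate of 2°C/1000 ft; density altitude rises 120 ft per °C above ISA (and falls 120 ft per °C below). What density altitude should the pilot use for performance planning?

-980 ft

Pressure altitude = 3360 + (29.92 − 30.78) × 1000 = 3360 + (-860) = 2500 ft.
ISA temperature at 2500 ft = 15 − 2 × (2500/1000) = 10°C.
ISA deviation = -19 − 10 = -29°C.
Density altitude = 2500 + 120 × (-29) = -980 ft.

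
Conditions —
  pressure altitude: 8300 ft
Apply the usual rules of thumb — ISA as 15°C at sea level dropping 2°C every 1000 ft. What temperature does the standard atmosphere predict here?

-1.6°C

ISA temperature = 15 − 2 × (8300/1000) = 15 − 16.6 = -1.6°C.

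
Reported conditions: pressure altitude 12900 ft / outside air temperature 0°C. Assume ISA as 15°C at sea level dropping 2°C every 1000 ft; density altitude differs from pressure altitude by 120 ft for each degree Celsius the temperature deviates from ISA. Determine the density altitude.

ISA temperature at 12900 ft = 15 − 2 × (12900/1000) = -10.8°C.
ISA deviation = 0 − (-10.8) = +10.8°C.
Density altitude = 12900 + 120 × (10.8) = 12900 + (+1296) = 14196 ft.

14196 ft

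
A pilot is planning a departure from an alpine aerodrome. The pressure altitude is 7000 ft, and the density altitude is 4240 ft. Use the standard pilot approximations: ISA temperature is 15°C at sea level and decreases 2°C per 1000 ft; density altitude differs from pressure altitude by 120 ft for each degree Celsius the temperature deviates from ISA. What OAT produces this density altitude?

-22°C

Density altitude − pressure altitude = 4240 − 7000 = -2760 ft.
At 120 ft/°C that is an ISA deviation of -2760/120 = -23°C.
ISA temperature at 7000 ft = 15 − 2 × (7000/1000) = 1°C.
OAT = ISA + deviation = 1 + (-23) = -22°C.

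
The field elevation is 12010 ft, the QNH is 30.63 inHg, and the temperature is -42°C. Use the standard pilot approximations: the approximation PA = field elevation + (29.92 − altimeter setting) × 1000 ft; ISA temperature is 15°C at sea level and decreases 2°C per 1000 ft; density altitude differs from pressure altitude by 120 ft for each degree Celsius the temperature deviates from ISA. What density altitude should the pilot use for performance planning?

Pressure altitude = 12010 + (29.92 − 30.63) × 1000 = 12010 + (-710) = 11300 ft.
ISA temperature at 11300 ft = 15 − 2 × (11300/1000) = -7.6°C.
ISA deviation = -42 − (-7.6) = -34.4°C.
Density altitude = 11300 + 120 × (-34.4) = 7172 ft.

7172 ft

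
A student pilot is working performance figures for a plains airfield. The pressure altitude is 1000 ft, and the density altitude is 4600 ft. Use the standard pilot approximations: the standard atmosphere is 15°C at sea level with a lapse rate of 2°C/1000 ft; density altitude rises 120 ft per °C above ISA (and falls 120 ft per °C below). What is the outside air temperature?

Density altitude − pressure altitude = 4600 − 1000 = +3600 ft.
At 120 ft/°C that is an ISA deviation of 3600/120 = +30°C.
ISA temperature at 1000 ft = 15 − 2 × (1000/1000) = 13°C.
OAT = ISA + deviation = 13 + (+30) = 43°C.

43°C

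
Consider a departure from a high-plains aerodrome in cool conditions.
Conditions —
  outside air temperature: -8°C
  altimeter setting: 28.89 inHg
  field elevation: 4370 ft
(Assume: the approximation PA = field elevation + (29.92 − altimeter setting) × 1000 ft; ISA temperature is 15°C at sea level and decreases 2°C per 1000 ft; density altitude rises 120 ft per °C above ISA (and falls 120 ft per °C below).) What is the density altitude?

Pressure altitude = 4370 + (29.92 − 28.89) × 1000 = 4370 + (+1030) = 5400 ft.
ISA temperature at 5400 ft = 15 − 2 × (5400/1000) = 4.2°C.
ISA deviation = -8 − 4.2 = -12.2°C.
Density altitude = 5400 + 120 × (-12.2) = 3936 ft.

3936 ft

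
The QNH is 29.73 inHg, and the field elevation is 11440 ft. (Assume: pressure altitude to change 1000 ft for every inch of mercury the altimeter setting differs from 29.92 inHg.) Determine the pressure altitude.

Pressure correction = (29.92 − 29.73) × 1000 = +190 ft.
Pressure altitude = 11440 + (+190) = 11630 ft.

11630 ft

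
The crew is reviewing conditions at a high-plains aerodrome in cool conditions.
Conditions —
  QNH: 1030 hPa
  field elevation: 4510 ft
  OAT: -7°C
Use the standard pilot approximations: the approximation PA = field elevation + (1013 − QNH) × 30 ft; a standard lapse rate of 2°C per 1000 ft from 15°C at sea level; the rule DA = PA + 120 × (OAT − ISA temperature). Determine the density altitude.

2320 ft

Pressure altitude = 4510 + (1013 − 1030) × 30 = 4510 + (-510) = 4000 ft.
ISA temperature at 4000 ft = 15 − 2 × (4000/1000) = 7°C.
ISA deviation = -7 − 7 = -14°C.
Density altitude = 4000 + 120 × (-14) = 2320 ft.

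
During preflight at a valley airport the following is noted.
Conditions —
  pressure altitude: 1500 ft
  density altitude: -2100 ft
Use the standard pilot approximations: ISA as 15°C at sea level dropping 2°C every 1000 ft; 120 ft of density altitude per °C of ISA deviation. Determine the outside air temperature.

-18°C

Density altitude − pressure altitude = -2100 − 1500 = -3600 ft.
At 120 ft/°C that is an ISA deviation of -3600/120 = -30°C.
ISA temperature at 1500 ft = 15 − 2 × (1500/1000) = 12°C.
OAT = ISA + deviation = 12 + (-30) = -18°C.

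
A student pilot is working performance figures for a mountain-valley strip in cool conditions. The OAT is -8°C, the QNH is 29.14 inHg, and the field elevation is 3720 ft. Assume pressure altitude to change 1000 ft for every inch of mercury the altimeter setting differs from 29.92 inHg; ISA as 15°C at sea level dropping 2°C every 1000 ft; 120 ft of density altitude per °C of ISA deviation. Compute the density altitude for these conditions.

2820 ft

Pressure altitude = 3720 + (29.92 − 29.14) × 1000 = 3720 + (+780) = 4500 ft.
ISA temperature at 4500 ft = 15 − 2 × (4500/1000) = 6°C.
ISA deviation = -8 − 6 = -14°C.
Density altitude = 4500 + 120 × (-14) = 2820 ft.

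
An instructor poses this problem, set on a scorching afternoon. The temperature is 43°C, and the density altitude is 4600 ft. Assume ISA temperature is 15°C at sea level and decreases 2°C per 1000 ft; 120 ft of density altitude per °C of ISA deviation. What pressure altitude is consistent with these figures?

1000 ft

DA = PA + 120 × (OAT − (15 − 2·PA/1000)) = PA + 120·OAT − 1800 + 0.24·PA = 1.24·PA + 120·OAT − 1800.
So 1.24·PA = 4600 − 120 × 43 + 1800 = 1240.
PA = 1240 / 1.24 = 1000 ft.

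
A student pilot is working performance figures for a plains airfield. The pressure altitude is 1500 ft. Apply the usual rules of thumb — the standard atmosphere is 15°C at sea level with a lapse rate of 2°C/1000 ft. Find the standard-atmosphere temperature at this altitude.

ISA temperature = 15 − 2 × (1500/1000) = 15 − 3 = 12°C.

12°C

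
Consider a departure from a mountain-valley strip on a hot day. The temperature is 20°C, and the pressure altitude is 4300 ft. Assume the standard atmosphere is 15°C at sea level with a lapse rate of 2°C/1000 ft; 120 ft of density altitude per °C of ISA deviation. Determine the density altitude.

5932 ft

ISA temperature at 4300 ft = 15 − 2 × (4300/1000) = 6.4°C.
ISA deviation = 20 − 6.4 = +13.6°C.
Density altitude = 4300 + 120 × (13.6) = 4300 + (+1632) = 5932 ft.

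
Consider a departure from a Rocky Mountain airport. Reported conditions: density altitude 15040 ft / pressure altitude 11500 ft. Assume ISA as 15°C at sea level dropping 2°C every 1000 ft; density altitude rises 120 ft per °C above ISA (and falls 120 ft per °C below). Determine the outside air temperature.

21.5°C

Density altitude − pressure altitude = 15040 − 11500 = +3540 ft.
At 120 ft/°C that is an ISA deviation of 3540/120 = +29.5°C.
ISA temperature at 11500 ft = 15 − 2 × (11500/1000) = -8°C.
OAT = ISA + deviation = -8 + (+29.5) = 21.5°C.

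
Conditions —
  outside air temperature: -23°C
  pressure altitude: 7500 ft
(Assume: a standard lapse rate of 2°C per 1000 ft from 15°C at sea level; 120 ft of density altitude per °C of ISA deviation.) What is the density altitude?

4740 ft

ISA temperature at 7500 ft = 15 − 2 × (7500/1000) = 0°C.
ISA deviation = -23 − 0 = -23°C.
Density altitude = 7500 + 120 × (-23) = 7500 + (-2760) = 4740 ft.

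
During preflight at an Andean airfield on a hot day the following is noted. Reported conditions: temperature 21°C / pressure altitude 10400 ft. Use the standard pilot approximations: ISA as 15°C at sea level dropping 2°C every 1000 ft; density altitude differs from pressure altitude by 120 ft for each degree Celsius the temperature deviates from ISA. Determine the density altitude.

13616 ft

ISA temperature at 10400 ft = 15 − 2 × (10400/1000) = -5.8°C.
ISA deviation = 21 − (-5.8) = +26.8°C.
Density altitude = 10400 + 120 × (26.8) = 10400 + (+3216) = 13616 ft.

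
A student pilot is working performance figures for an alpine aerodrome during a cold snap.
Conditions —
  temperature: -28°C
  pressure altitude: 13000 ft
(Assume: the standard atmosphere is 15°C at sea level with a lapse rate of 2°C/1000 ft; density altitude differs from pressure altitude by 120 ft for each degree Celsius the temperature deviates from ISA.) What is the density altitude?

ISA temperature at 13000 ft = 15 − 2 × (13000/1000) = -11°C.
ISA deviation = -28 − (-11) = -17°C.
Density altitude = 13000 + 120 × (-17) = 13000 + (-2040) = 10960 ft.

10960 ft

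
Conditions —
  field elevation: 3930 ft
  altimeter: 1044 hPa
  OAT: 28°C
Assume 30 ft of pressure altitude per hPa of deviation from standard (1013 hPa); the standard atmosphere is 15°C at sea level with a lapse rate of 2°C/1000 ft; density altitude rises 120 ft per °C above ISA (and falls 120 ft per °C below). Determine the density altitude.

Pressure altitude = 3930 + (1013 − 1044) × 30 = 3930 + (-930) = 3000 ft.
ISA temperature at 3000 ft = 15 − 2 × (3000/1000) = 9°C.
ISA deviation = 28 − 9 = +19°C.
Density altitude = 3000 + 120 × (19) = 5280 ft.

5280 ft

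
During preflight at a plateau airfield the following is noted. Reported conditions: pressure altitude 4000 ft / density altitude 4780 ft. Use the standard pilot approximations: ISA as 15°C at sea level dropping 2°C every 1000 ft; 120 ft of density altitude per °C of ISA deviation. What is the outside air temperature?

13.5°C

Density altitude − pressure altitude = 4780 − 4000 = +780 ft.
At 120 ft/°C that is an ISA deviation of 780/120 = +6.5°C.
ISA temperature at 4000 ft = 15 − 2 × (4000/1000) = 7°C.
OAT = ISA + deviation = 7 + (+6.5) = 13.5°C.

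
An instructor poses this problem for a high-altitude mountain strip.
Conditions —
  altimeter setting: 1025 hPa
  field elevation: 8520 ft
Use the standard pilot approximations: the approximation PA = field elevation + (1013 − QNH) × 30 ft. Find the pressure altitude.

Pressure correction = (1013 − 1025) × 30 = -360 ft.
Pressure altitude = 8520 + (-360) = 8160 ft.

8160 ft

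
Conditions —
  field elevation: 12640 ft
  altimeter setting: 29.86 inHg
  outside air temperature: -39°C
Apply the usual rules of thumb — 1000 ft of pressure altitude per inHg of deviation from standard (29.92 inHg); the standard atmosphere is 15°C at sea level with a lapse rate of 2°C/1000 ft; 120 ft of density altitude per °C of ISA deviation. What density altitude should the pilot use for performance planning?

Pressure altitude = 12640 + (29.92 − 29.86) × 1000 = 12640 + (+60) = 12700 ft.
ISA temperature at 12700 ft = 15 − 2 × (12700/1000) = -10.4°C.
ISA deviation = -39 − (-10.4) = -28.6°C.
Density altitude = 12700 + 120 × (-28.6) = 9268 ft.

9268 ft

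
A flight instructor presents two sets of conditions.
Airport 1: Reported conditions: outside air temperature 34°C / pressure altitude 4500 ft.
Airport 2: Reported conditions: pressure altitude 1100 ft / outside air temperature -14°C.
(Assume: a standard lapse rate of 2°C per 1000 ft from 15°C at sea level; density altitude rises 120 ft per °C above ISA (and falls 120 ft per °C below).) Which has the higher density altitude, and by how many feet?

Airport 1: ISA temp = 6°C, deviation +28°C, DA = 4500 + 120 × 28 = 7860 ft.
Airport 2: ISA temp = 12.8°C, deviation -26.8°C, DA = 1100 + 120 × (-26.8) = -2116 ft.
Airport 1 is higher by 7860 − (-2116) = 9976 ft.

Airport 1 by 9976 ft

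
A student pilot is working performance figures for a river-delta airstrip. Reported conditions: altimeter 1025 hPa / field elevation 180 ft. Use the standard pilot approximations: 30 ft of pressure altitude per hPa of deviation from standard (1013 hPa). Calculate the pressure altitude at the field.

-180 ft

Pressure correction = (1013 − 1025) × 30 = -360 ft.
Pressure altitude = 180 + (-360) = -180 ft.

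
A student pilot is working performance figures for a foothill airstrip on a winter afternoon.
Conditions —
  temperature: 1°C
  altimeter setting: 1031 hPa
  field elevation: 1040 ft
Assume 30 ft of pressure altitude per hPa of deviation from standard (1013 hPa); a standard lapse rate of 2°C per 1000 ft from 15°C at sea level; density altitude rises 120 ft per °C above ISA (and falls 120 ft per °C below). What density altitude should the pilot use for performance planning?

-1060 ft

Pressure altitude = 1040 + (1013 − 1031) × 30 = 1040 + (-540) = 500 ft.
ISA temperature at 500 ft = 15 − 2 × (500/1000) = 14°C.
ISA deviation = 1 − 14 = -13°C.
Density altitude = 500 + 120 × (-13) = -1060 ft.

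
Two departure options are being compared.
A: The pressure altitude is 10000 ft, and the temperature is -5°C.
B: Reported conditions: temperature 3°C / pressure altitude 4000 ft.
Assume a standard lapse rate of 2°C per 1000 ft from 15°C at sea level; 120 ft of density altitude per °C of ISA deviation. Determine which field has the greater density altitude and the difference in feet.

A by 6480 ft

A: ISA temp = -5°C, deviation 0°C, DA = 10000 + 120 × 0 = 10000 ft.
B: ISA temp = 7°C, deviation -4°C, DA = 4000 + 120 × (-4) = 3520 ft.
A is higher by 10000 − 3520 = 6480 ft.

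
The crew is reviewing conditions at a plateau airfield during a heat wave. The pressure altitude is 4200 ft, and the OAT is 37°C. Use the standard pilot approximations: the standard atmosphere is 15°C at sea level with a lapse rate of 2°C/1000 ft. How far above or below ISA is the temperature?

ISA+30.4°C

ISA temperature at 4200 ft = 15 − 2 × (4200/1000) = 6.6°C.
Deviation = OAT − ISA = 37 − 6.6 = +30.4°C.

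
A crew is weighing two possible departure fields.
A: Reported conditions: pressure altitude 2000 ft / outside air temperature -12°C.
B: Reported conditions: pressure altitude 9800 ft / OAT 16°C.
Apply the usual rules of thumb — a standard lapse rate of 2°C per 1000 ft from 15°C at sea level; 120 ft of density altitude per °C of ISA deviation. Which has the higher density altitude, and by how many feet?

A: ISA temp = 11°C, deviation -23°C, DA = 2000 + 120 × (-23) = -760 ft.
B: ISA temp = -4.6°C, deviation +20.6°C, DA = 9800 + 120 × 20.6 = 12272 ft.
B is higher by 12272 − (-760) = 13032 ft.

B by 13032 ft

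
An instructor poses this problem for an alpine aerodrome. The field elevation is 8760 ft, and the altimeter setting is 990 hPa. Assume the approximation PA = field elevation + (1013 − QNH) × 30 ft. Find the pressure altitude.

9450 ft

Pressure correction = (1013 − 990) × 30 = +690 ft.
Pressure altitude = 8760 + (+690) = 9450 ft.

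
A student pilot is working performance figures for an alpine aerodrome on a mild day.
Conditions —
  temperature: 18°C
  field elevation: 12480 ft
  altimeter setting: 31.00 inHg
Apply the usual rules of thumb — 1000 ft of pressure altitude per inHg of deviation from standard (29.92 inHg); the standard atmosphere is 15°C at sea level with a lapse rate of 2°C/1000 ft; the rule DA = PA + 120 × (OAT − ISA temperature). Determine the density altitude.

Pressure altitude = 12480 + (29.92 − 31.00) × 1000 = 12480 + (-1080) = 11400 ft.
ISA temperature at 11400 ft = 15 − 2 × (11400/1000) = -7.8°C.
ISA deviation = 18 − (-7.8) = +25.8°C.
Density altitude = 11400 + 120 × (25.8) = 14496 ft.

14496 ft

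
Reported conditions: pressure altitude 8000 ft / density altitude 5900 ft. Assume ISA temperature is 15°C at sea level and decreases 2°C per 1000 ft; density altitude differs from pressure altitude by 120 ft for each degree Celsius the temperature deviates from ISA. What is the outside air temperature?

Density altitude − pressure altitude = 5900 − 8000 = -2100 ft.
At 120 ft/°C that is an ISA deviation of -2100/120 = -17.5°C.
ISA temperature at 8000 ft = 15 − 2 × (8000/1000) = -1°C.
OAT = ISA + deviation = -1 + (-17.5) = -18.5°C.

-18.5°C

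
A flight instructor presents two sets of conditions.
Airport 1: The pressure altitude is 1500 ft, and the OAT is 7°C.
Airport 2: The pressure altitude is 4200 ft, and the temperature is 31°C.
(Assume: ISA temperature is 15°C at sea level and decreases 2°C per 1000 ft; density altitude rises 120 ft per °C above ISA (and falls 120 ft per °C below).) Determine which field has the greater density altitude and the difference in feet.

Airport 2 by 6228 ft

Airport 1: ISA temp = 12°C, deviation -5°C, DA = 1500 + 120 × (-5) = 900 ft.
Airport 2: ISA temp = 6.6°C, deviation +24.4°C, DA = 4200 + 120 × 24.4 = 7128 ft.
Airport 2 is higher by 7128 − 900 = 6228 ft.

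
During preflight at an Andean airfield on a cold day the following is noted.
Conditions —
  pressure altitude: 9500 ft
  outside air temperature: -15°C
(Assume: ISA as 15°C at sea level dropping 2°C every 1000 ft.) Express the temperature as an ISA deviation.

ISA-11°C

ISA temperature at 9500 ft = 15 − 2 × (9500/1000) = -4°C.
Deviation = OAT − ISA = -15 − (-4) = -11°C.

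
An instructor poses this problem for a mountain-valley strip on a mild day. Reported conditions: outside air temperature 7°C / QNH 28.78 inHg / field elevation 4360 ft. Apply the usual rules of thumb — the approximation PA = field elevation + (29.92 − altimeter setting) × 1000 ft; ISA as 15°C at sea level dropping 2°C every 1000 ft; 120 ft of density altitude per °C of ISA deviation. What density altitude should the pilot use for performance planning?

Pressure altitude = 4360 + (29.92 − 28.78) × 1000 = 4360 + (+1140) = 5500 ft.
ISA temperature at 5500 ft = 15 − 2 × (5500/1000) = 4°C.
ISA deviation = 7 − 4 = +3°C.
Density altitude = 5500 + 120 × (3) = 5860 ft.

5860 ft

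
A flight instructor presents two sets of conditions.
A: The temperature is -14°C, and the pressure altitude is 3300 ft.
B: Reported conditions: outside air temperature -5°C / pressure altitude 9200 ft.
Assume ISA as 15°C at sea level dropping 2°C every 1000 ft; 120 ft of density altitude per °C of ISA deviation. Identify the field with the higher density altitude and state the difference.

A: ISA temp = 8.4°C, deviation -22.4°C, DA = 3300 + 120 × (-22.4) = 612 ft.
B: ISA temp = -3.4°C, deviation -1.6°C, DA = 9200 + 120 × (-1.6) = 9008 ft.
B is higher by 9008 − 612 = 8396 ft.

B by 8396 ft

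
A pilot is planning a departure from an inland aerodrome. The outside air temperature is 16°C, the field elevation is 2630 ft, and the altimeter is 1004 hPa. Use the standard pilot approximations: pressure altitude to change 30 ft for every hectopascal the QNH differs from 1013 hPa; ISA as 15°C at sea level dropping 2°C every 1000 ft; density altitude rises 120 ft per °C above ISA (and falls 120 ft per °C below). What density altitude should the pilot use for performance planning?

3716 ft

Pressure altitude = 2630 + (1013 − 1004) × 30 = 2630 + (+270) = 2900 ft.
ISA temperature at 2900 ft = 15 − 2 × (2900/1000) = 9.2°C.
ISA deviation = 16 − 9.2 = +6.8°C.
Density altitude = 2900 + 120 × (6.8) = 3716 ft.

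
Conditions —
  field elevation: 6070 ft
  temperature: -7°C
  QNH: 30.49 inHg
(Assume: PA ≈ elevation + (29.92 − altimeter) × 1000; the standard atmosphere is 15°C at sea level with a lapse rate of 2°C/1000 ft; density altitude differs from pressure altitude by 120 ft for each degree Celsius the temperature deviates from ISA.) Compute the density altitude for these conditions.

4180 ft

Pressure altitude = 6070 + (29.92 − 30.49) × 1000 = 6070 + (-570) = 5500 ft.
ISA temperature at 5500 ft = 15 − 2 × (5500/1000) = 4°C.
ISA deviation = -7 − 4 = -11°C.
Density altitude = 5500 + 120 × (-11) = 4180 ft.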